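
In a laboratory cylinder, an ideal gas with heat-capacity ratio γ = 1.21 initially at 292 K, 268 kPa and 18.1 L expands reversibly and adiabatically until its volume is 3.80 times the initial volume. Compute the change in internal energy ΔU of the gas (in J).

-5650 J

n = P₁V₁/(RT₁) = 268×18.1/(8.314×292) = 2.00 mol.
Adiabatic: TV^(γ−1) = const ⇒ T₂ = 292×(0.263)^0.210 = 221 K; PV^γ = const ⇒ P₂ = 53.3 kPa.
For an ideal gas ΔU = nCvΔT with Cv = R/(γ−1) = 39.6 J/(mol·K).
ΔU = 2.00×39.6×(221−292) = -5650 J.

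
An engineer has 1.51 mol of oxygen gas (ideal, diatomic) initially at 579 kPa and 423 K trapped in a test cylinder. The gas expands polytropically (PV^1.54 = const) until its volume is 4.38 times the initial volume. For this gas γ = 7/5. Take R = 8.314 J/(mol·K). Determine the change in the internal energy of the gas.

V₁ = nRT₁/P₁ = 1.51×8.314×423/579 = 9.17 L.
Polytropic n=1.54: T₂ = T₁(V₁/V₂)^(n−1) = 423×(0.228)^0.54 = 191 K; P₂ = P₁(V₁/V₂)^n = 59.5 kPa.
For an ideal gas ΔU = nCvΔT with Cv = (5/2)R = 20.8 J/(mol·K).
ΔU = 1.51×20.8×(191−423) = -7300 J.

-7300 J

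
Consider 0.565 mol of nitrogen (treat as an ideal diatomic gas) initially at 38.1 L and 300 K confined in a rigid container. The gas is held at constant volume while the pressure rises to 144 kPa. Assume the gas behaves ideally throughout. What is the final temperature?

P₁ = nRT₁/V₁ = 0.565×8.314×300/38.1 = 37.0 kPa.
Isochoric: V stays 38.1 L; P/T = const ⇒ T₂ = 1170 K, P₂ = 144 kPa.

1170 K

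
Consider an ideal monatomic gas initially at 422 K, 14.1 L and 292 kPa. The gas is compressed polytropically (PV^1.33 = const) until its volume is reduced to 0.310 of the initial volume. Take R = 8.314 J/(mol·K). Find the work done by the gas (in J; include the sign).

-5890 J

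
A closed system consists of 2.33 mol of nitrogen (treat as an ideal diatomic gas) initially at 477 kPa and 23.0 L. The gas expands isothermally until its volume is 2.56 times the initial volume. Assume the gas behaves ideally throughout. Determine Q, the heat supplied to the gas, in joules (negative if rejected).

10300 J

T₁ = P₁V₁/(nR) = 477×23.0/(2.33×8.314) = 566 K.
Isothermal: T stays 566 K; PV = const ⇒ V₂ = 58.9 L, P₂ = 186 kPa.
ΔU = 0 (ideal gas, T constant).
W = nRT ln(V₂/V₁) = 2.33×8.314×566×ln(2.56) = 10300 J.
Q = ΔU + W = 10300 J.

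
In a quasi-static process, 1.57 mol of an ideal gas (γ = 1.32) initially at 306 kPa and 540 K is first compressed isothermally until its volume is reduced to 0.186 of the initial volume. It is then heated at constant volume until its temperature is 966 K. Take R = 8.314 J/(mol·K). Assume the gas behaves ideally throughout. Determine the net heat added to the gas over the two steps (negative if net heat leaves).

V₁ = nRT₁/P₁ = 1.57×8.314×540/306 = 23.0 L.
Step 1 — Isothermal: T stays 540 K; PV = const ⇒ V₂ = 4.28 L, P₂ = 1650 kPa.
ΔU = 0 (ideal gas, T constant).
W = nRT ln(V₂/V₁) = 1.57×8.314×540×ln(0.186) = -11900 J.
Q = ΔU + W = -11900 J.
State after step 1: P = 1650 kPa, V = 4.28 L, T = 540 K.
Step 2 — Isochoric: V stays 4.28 L; P/T = const ⇒ T₂ = 966 K, P₂ = 2940 kPa.
W = 0 (no volume change).
ΔU = nCvΔT = 1.57×26.0×(966−540) = 17400 J.
Q = ΔU = 17400 J.
Net over both steps: W = -11900 J, Q = 5520 J, ΔU = 17400 J.

5520 J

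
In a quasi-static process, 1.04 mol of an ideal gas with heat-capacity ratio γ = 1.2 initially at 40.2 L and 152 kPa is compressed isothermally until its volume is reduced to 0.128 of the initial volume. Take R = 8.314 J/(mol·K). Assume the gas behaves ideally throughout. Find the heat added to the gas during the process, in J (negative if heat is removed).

-12600 J

T₁ = P₁V₁/(nR) = 152×40.2/(1.04×8.314) = 707 K.
Isothermal: T stays 707 K; PV = const ⇒ V₂ = 5.15 L, P₂ = 1190 kPa.
ΔU = 0 (ideal gas, T constant).
W = nRT ln(V₂/V₁) = 1.04×8.314×707×ln(0.128) = -12600 J.
Q = ΔU + W = -12600 J.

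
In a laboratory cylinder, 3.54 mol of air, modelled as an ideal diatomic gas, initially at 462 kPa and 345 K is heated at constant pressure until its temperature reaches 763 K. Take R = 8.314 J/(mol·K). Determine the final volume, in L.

48.6 L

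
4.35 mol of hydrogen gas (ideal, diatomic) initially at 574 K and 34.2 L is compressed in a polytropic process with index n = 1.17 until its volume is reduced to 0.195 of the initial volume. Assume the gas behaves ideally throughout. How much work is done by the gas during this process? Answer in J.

P₁ = nRT₁/V₁ = 4.35×8.314×574/34.2 = 607 kPa.
Polytropic n=1.17: T₂ = T₁(V₁/V₂)^(n−1) = 574×(5.13)^0.17 = 758 K; P₂ = P₁(V₁/V₂)^n = 4110 kPa.
W = (P₁V₁−P₂V₂)/(n−1) = (607×34.2−4110×6.67)/0.17 = -39100 J.

-39100 J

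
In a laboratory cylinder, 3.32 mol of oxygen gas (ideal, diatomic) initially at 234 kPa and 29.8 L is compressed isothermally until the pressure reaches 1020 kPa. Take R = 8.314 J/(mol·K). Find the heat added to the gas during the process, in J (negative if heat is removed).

T₁ = P₁V₁/(nR) = 234×29.8/(3.32×8.314) = 253 K.
Isothermal: T stays 253 K; PV = const ⇒ V₂ = 6.84 L, P₂ = 1020 kPa.
ΔU = 0 (ideal gas, T constant).
W = nRT ln(V₂/V₁) = 3.32×8.314×253×ln(0.229) = -10300 J.
Q = ΔU + W = -10300 J.

-10300 J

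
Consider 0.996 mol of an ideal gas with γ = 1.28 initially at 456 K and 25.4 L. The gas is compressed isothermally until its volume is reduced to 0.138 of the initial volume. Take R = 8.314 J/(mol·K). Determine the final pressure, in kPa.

P₁ = nRT₁/V₁ = 0.996×8.314×456/25.4 = 149 kPa.
Isothermal: T stays 456 K; PV = const ⇒ V₂ = 3.51 L, P₂ = 1080 kPa.

1080 kPa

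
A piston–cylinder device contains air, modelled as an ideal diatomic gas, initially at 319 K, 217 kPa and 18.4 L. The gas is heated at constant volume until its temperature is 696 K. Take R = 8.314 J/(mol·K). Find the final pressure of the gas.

473 kPa

Isochoric: V stays 18.4 L; P/T = const ⇒ T₂ = 696 K, P₂ = 473 kPa.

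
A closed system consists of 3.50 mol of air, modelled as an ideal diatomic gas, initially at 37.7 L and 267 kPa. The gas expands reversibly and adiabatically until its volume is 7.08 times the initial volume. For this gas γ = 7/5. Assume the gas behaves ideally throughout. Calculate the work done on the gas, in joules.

-13700 J

T₁ = P₁V₁/(nR) = 267×37.7/(3.50×8.314) = 346 K.
Adiabatic: TV^(γ−1) = const ⇒ T₂ = 346×(0.141)^0.400 = 158 K; PV^γ = const ⇒ P₂ = 17.2 kPa.
ΔU = nCvΔT = 3.50×20.8×(158−346) = -13700 J.
Q = 0 for an adiabatic process, so W = −ΔU = 13700 J.
Work done on the gas = −W_by = -13700 J.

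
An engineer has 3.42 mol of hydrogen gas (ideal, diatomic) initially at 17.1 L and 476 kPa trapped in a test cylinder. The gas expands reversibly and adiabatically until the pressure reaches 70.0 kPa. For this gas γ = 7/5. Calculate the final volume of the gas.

T₁ = P₁V₁/(nR) = 476×17.1/(3.42×8.314) = 286 K.
Adiabatic: T₂/T₁ = (P₂/P₁)^((γ−1)/γ) ⇒ T₂ = 286×(0.147)^0.286 = 166 K; V₂ = 67.2 L.

67.2 L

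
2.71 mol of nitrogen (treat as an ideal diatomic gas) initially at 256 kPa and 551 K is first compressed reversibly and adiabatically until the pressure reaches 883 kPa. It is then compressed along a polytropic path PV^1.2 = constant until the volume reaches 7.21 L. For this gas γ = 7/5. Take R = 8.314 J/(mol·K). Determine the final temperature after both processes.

963 K

V₁ = nRT₁/P₁ = 2.71×8.314×551/256 = 48.5 L.
Step 1 — Adiabatic: T₂/T₁ = (P₂/P₁)^((γ−1)/γ) ⇒ T₂ = 551×(3.45)^0.286 = 785 K; V₂ = 20.0 L.
ΔU = nCvΔT = 2.71×20.8×(785−551) = 13200 J.
Q = 0 for an adiabatic process, so W = −ΔU = -13200 J.
State after step 1: P = 883 kPa, V = 20.0 L, T = 785 K.
Step 2 — Polytropic n=1.2: T₂ = T₁(V₁/V₂)^(n−1) = 785×(2.78)^0.20 = 963 K; P₂ = P₁(V₁/V₂)^n = 3010 kPa.
W = (P₁V₁−P₂V₂)/(n−1) = (883×20.0−3010×7.21)/0.20 = -20000 J.
ΔU = nCvΔT = 2.71×20.8×(963−785) = 10000 J.
Q = ΔU + W = -10000 J.
Net over both steps: W = -33200 J, Q = -10000 J, ΔU = 23200 J.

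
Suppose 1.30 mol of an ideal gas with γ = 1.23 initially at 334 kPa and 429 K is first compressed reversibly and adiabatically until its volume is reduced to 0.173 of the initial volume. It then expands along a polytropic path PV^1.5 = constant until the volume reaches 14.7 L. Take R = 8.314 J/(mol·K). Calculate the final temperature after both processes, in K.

260 K

V₁ = nRT₁/P₁ = 1.30×8.314×429/334 = 13.9 L.
Step 1 — Adiabatic: TV^(γ−1) = const ⇒ T₂ = 429×(5.78)^0.230 = 642 K; PV^γ = const ⇒ P₂ = 2890 kPa.
ΔU = nCvΔT = 1.30×36.1×(642−429) = 10000 J.
Q = 0 for an adiabatic process, so W = −ΔU = -10000 J.
State after step 1: P = 2890 kPa, V = 2.40 L, T = 642 K.
Step 2 — Polytropic n=1.5: T₂ = T₁(V₁/V₂)^(n−1) = 642×(0.163)^0.50 = 260 K; P₂ = P₁(V₁/V₂)^n = 191 kPa.
W = (P₁V₁−P₂V₂)/(n−1) = (2890×2.40−191×14.7)/0.50 = 8270 J.
ΔU = nCvΔT = 1.30×36.1×(260−642) = -18000 J.
Q = ΔU + W = -9710 J.
Net over both steps: W = -1750 J, Q = -9710 J, ΔU = -7960 J.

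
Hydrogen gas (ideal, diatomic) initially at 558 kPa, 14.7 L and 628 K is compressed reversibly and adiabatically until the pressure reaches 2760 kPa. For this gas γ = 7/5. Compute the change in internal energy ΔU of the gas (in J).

11900 J

n = P₁V₁/(RT₁) = 558×14.7/(8.314×628) = 1.57 mol.
Adiabatic: T₂/T₁ = (P₂/P₁)^((γ−1)/γ) ⇒ T₂ = 628×(4.95)^0.286 = 992 K; V₂ = 4.69 L.
For an ideal gas ΔU = nCvΔT with Cv = (5/2)R = 20.8 J/(mol·K).
ΔU = 1.57×20.8×(992−628) = 11900 J.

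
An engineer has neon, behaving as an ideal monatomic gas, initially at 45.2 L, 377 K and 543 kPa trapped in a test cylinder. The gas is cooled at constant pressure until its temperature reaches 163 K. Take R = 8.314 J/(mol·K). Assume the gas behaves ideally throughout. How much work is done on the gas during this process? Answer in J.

n = P₁V₁/(RT₁) = 543×45.2/(8.314×377) = 7.83 mol.
Isobaric: P stays 543 kPa; V/T = const ⇒ T₂ = 163 K, V₂ = 19.5 L.
W = PΔV = 543×(19.5−45.2) kPa·L = -13900 J.
Work done on the gas = −W_by = 13900 J.

13900 J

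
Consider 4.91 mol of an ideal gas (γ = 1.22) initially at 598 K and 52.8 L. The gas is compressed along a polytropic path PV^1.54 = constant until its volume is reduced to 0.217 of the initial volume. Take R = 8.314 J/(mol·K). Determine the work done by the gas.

-58000 J

P₁ = nRT₁/V₁ = 4.91×8.314×598/52.8 = 462 kPa.
Polytropic n=1.54: T₂ = T₁(V₁/V₂)^(n−1) = 598×(4.61)^0.54 = 1360 K; P₂ = P₁(V₁/V₂)^n = 4860 kPa.
W = (P₁V₁−P₂V₂)/(n−1) = (462×52.8−4860×11.5)/0.54 = -58000 J.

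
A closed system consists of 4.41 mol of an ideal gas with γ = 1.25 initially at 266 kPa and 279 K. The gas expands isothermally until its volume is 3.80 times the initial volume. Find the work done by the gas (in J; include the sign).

V₁ = nRT₁/P₁ = 4.41×8.314×279/266 = 38.5 L.
Isothermal: T stays 279 K; PV = const ⇒ V₂ = 146 L, P₂ = 70.0 kPa.
W = nRT ln(V₂/V₁) = 4.41×8.314×279×ln(3.80) = 13700 J.

13700 J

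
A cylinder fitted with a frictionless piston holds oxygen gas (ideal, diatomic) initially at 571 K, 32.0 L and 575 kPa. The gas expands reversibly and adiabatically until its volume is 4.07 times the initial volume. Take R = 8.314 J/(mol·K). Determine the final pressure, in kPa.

Adiabatic: TV^(γ−1) = const ⇒ T₂ = 571×(0.246)^0.400 = 326 K; PV^γ = const ⇒ P₂ = 80.6 kPa.

80.6 kPa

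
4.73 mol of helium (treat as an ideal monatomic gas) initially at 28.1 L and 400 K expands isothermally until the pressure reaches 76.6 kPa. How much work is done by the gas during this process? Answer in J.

P₁ = nRT₁/V₁ = 4.73×8.314×400/28.1 = 560 kPa.
Isothermal: T stays 400 K; PV = const ⇒ V₂ = 205 L, P₂ = 76.6 kPa.
W = nRT ln(V₂/V₁) = 4.73×8.314×400×ln(7.31) = 31300 J.

31300 J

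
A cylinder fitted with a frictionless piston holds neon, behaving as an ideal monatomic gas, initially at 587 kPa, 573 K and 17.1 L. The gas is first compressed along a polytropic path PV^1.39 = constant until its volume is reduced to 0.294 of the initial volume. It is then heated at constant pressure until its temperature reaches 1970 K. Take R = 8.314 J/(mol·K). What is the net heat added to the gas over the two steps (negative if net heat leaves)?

39300 J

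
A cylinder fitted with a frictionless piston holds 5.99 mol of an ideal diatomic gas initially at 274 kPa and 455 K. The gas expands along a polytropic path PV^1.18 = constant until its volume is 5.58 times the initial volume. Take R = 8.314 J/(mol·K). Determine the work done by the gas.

33500 J

V₁ = nRT₁/P₁ = 5.99×8.314×455/274 = 82.7 L.
Polytropic n=1.18: T₂ = T₁(V₁/V₂)^(n−1) = 455×(0.179)^0.18 = 334 K; P₂ = P₁(V₁/V₂)^n = 36.0 kPa.
W = (P₁V₁−P₂V₂)/(n−1) = (274×82.7−36.0×461)/0.18 = 33500 J.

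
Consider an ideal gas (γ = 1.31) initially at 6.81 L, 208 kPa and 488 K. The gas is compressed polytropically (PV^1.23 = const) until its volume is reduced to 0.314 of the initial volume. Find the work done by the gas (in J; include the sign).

n = P₁V₁/(RT₁) = 208×6.81/(8.314×488) = 0.349 mol.
Polytropic n=1.23: T₂ = T₁(V₁/V₂)^(n−1) = 488×(3.18)^0.23 = 637 K; P₂ = P₁(V₁/V₂)^n = 865 kPa.
W = (P₁V₁−P₂V₂)/(n−1) = (208×6.81−865×2.14)/0.23 = -1880 J.

-1880 J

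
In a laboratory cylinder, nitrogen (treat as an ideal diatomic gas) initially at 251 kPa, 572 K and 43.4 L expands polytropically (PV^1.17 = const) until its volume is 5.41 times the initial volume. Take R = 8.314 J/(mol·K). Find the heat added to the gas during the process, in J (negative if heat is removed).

9190 J

n = P₁V₁/(RT₁) = 251×43.4/(8.314×572) = 2.29 mol.
Polytropic n=1.17: T₂ = T₁(V₁/V₂)^(n−1) = 572×(0.185)^0.17 = 429 K; P₂ = P₁(V₁/V₂)^n = 34.8 kPa.
W = (P₁V₁−P₂V₂)/(n−1) = (251×43.4−34.8×235)/0.17 = 16000 J.
ΔU = nCvΔT = 2.29×20.8×(429−572) = -6790 J.
Q = ΔU + W = 9190 J.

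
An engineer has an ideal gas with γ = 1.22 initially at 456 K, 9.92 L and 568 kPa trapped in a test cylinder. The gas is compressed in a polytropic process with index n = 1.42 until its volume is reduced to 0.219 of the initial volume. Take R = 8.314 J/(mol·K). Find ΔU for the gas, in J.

n = P₁V₁/(RT₁) = 568×9.92/(8.314×456) = 1.49 mol.
Polytropic n=1.42: T₂ = T₁(V₁/V₂)^(n−1) = 456×(4.57)^0.42 = 863 K; P₂ = P₁(V₁/V₂)^n = 4910 kPa.
For an ideal gas ΔU = nCvΔT with Cv = R/(γ−1) = 37.8 J/(mol·K).
ΔU = 1.49×37.8×(863−456) = 22900 J.

22900 J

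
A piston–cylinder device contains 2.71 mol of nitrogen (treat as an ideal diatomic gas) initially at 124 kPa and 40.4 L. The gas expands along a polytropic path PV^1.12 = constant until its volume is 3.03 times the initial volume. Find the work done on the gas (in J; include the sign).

-5200 J

T₁ = P₁V₁/(nR) = 124×40.4/(2.71×8.314) = 222 K.
Polytropic n=1.12: T₂ = T₁(V₁/V₂)^(n−1) = 222×(0.330)^0.12 = 195 K; P₂ = P₁(V₁/V₂)^n = 35.8 kPa.
W = (P₁V₁−P₂V₂)/(n−1) = (124×40.4−35.8×122)/0.12 = 5200 J.
Work done on the gas = −W_by = -5200 J.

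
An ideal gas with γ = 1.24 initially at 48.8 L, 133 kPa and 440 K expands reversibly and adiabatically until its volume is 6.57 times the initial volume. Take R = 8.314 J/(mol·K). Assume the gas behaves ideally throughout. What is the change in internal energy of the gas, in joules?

-9830 J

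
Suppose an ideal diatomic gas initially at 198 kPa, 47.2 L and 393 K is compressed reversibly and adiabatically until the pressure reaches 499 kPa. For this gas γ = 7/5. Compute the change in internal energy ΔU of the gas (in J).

7060 J

n = P₁V₁/(RT₁) = 198×47.2/(8.314×393) = 2.86 mol.
Adiabatic: T₂/T₁ = (P₂/P₁)^((γ−1)/γ) ⇒ T₂ = 393×(2.52)^0.286 = 512 K; V₂ = 24.4 L.
For an ideal gas ΔU = nCvΔT with Cv = (5/2)R = 20.8 J/(mol·K).
ΔU = 2.86×20.8×(512−393) = 7060 J.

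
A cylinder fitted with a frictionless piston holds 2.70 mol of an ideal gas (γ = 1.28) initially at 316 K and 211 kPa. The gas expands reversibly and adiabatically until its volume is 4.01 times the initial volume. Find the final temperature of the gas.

214 K

V₁ = nRT₁/P₁ = 2.70×8.314×316/211 = 33.6 L.
Adiabatic: TV^(γ−1) = const ⇒ T₂ = 316×(0.249)^0.280 = 214 K; PV^γ = const ⇒ P₂ = 35.7 kPa.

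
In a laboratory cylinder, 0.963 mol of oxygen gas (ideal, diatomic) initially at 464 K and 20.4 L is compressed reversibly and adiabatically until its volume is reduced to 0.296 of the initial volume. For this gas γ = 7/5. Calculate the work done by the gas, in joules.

P₁ = nRT₁/V₁ = 0.963×8.314×464/20.4 = 182 kPa.
Adiabatic: TV^(γ−1) = const ⇒ T₂ = 464×(3.38)^0.400 = 755 K; PV^γ = const ⇒ P₂ = 1000 kPa.
ΔU = nCvΔT = 0.963×20.8×(755−464) = 5830 J.
Q = 0 for an adiabatic process, so W = −ΔU = -5830 J.

-5830 J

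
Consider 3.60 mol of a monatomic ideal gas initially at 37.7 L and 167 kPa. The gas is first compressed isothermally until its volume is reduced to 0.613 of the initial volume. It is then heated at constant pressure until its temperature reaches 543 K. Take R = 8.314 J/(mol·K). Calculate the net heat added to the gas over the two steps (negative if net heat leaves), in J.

21800 J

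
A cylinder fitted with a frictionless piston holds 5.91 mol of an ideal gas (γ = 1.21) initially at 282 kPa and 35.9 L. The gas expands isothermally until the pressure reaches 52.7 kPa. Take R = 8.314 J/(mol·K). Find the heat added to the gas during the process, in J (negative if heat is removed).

17000 J

T₁ = P₁V₁/(nR) = 282×35.9/(5.91×8.314) = 206 K.
Isothermal: T stays 206 K; PV = const ⇒ V₂ = 192 L, P₂ = 52.7 kPa.
ΔU = 0 (ideal gas, T constant).
W = nRT ln(V₂/V₁) = 5.91×8.314×206×ln(5.35) = 17000 J.
Q = ΔU + W = 17000 J.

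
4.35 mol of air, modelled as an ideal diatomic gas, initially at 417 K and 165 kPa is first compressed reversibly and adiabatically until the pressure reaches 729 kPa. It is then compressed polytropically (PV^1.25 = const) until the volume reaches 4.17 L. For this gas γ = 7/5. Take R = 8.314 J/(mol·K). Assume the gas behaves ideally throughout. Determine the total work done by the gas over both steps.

V₁ = nRT₁/P₁ = 4.35×8.314×417/165 = 91.4 L.
Step 1 — Adiabatic: T₂/T₁ = (P₂/P₁)^((γ−1)/γ) ⇒ T₂ = 417×(4.42)^0.286 = 638 K; V₂ = 31.6 L.
ΔU = nCvΔT = 4.35×20.8×(638−417) = 19900 J.
Q = 0 for an adiabatic process, so W = −ΔU = -19900 J.
State after step 1: P = 729 kPa, V = 31.6 L, T = 638 K.
Step 2 — Polytropic n=1.25: T₂ = T₁(V₁/V₂)^(n−1) = 638×(7.58)^0.25 = 1060 K; P₂ = P₁(V₁/V₂)^n = 9180 kPa.
W = (P₁V₁−P₂V₂)/(n−1) = (729×31.6−9180×4.17)/0.25 = -60800 J.
ΔU = nCvΔT = 4.35×20.8×(1060−638) = 38000 J.
Q = ΔU + W = -22800 J.
Net over both steps: W = -80800 J, Q = -22800 J, ΔU = 58000 J.

-80800 J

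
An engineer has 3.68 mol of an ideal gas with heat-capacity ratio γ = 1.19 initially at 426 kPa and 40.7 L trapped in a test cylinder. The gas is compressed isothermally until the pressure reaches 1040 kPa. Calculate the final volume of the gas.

T₁ = P₁V₁/(nR) = 426×40.7/(3.68×8.314) = 567 K.
Isothermal: T stays 567 K; PV = const ⇒ V₂ = 16.7 L, P₂ = 1040 kPa.

16.7 L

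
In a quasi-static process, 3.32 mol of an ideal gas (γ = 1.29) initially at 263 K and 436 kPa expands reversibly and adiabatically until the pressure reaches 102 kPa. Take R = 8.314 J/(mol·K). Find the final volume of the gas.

V₁ = nRT₁/P₁ = 3.32×8.314×263/436 = 16.7 L.
Adiabatic: T₂/T₁ = (P₂/P₁)^((γ−1)/γ) ⇒ T₂ = 263×(0.234)^0.225 = 190 K; V₂ = 51.3 L.

51.3 L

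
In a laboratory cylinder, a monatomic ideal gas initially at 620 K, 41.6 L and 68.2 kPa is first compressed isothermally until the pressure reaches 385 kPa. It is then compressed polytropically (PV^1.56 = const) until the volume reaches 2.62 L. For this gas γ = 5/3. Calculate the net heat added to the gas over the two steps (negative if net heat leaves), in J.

-5550 J

n = P₁V₁/(RT₁) = 68.2×41.6/(8.314×620) = 0.550 mol.
Step 1 — Isothermal: T stays 620 K; PV = const ⇒ V₂ = 7.37 L, P₂ = 385 kPa.
ΔU = 0 (ideal gas, T constant).
W = nRT ln(V₂/V₁) = 0.550×8.314×620×ln(0.177) = -4910 J.
Q = ΔU + W = -4910 J.
State after step 1: P = 385 kPa, V = 7.37 L, T = 620 K.
Step 2 — Polytropic n=1.56: T₂ = T₁(V₁/V₂)^(n−1) = 620×(2.81)^0.56 = 1110 K; P₂ = P₁(V₁/V₂)^n = 1930 kPa.
W = (P₁V₁−P₂V₂)/(n−1) = (385×7.37−1930×2.62)/0.56 = -3970 J.
ΔU = nCvΔT = 0.550×12.5×(1110−620) = 3340 J.
Q = ΔU + W = -636 J.
Net over both steps: W = -8880 J, Q = -5550 J, ΔU = 3340 J.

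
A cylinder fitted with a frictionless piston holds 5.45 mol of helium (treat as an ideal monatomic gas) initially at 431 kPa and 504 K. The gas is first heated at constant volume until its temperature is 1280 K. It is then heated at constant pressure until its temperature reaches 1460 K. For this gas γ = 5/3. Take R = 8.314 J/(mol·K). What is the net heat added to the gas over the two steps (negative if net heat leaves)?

73100 J

V₁ = nRT₁/P₁ = 5.45×8.314×504/431 = 53.0 L.
Step 1 — Isochoric: V stays 53.0 L; P/T = const ⇒ T₂ = 1280 K, P₂ = 1090 kPa.
W = 0 (no volume change).
ΔU = nCvΔT = 5.45×12.5×(1280−504) = 52700 J.
Q = ΔU = 52700 J.
State after step 1: P = 1090 kPa, V = 53.0 L, T = 1280 K.
Step 2 — Isobaric: P stays 1090 kPa; V/T = const ⇒ T₂ = 1460 K, V₂ = 60.4 L.
W = PΔV = 1090×(60.4−53.0) kPa·L = 8160 J.
ΔU = nCvΔT = 5.45×12.5×(1460−1280) = 12200 J.
Q = ΔU + W = nCpΔT = 20400 J.
Net over both steps: W = 8160 J, Q = 73100 J, ΔU = 65000 J.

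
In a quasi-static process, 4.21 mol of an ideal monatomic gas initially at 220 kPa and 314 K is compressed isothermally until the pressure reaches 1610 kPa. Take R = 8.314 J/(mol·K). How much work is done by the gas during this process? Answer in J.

-21900 J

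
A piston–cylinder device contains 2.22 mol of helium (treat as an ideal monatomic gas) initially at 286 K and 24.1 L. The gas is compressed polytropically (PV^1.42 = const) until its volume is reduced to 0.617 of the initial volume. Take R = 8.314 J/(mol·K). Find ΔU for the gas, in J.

P₁ = nRT₁/V₁ = 2.22×8.314×286/24.1 = 219 kPa.
Polytropic n=1.42: T₂ = T₁(V₁/V₂)^(n−1) = 286×(1.62)^0.42 = 350 K; P₂ = P₁(V₁/V₂)^n = 435 kPa.
For an ideal gas ΔU = nCvΔT with Cv = (3/2)R = 12.5 J/(mol·K).
ΔU = 2.22×12.5×(350−286) = 1780 J.

1780 J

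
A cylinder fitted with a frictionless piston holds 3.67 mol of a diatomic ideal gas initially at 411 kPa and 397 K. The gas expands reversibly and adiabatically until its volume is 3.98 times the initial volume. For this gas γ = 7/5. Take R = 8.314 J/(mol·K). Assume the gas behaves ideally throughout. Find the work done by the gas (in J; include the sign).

V₁ = nRT₁/P₁ = 3.67×8.314×397/411 = 29.5 L.
Adiabatic: TV^(γ−1) = const ⇒ T₂ = 397×(0.251)^0.400 = 228 K; PV^γ = const ⇒ P₂ = 59.4 kPa.
ΔU = nCvΔT = 3.67×20.8×(228−397) = -12900 J.
Q = 0 for an adiabatic process, so W = −ΔU = 12900 J.

12900 J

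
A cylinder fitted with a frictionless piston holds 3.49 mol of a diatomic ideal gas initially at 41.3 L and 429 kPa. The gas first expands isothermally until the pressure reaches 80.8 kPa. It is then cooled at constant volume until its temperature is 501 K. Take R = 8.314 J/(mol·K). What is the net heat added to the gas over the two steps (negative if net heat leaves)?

21600 J

T₁ = P₁V₁/(nR) = 429×41.3/(3.49×8.314) = 611 K.
Step 1 — Isothermal: T stays 611 K; PV = const ⇒ V₂ = 219 L, P₂ = 80.8 kPa.
ΔU = 0 (ideal gas, T constant).
W = nRT ln(V₂/V₁) = 3.49×8.314×611×ln(5.31) = 29600 J.
Q = ΔU + W = 29600 J.
State after step 1: P = 80.8 kPa, V = 219 L, T = 611 K.
Step 2 — Isochoric: V stays 219 L; P/T = const ⇒ T₂ = 501 K, P₂ = 66.3 kPa.
W = 0 (no volume change).
ΔU = nCvΔT = 3.49×20.8×(501−611) = -7950 J.
Q = ΔU = -7950 J.
Net over both steps: W = 29600 J, Q = 21600 J, ΔU = -7950 J.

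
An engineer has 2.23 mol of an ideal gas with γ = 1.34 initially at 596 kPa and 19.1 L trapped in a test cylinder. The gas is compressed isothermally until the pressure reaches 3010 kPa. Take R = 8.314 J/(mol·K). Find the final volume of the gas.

T₁ = P₁V₁/(nR) = 596×19.1/(2.23×8.314) = 614 K.
Isothermal: T stays 614 K; PV = const ⇒ V₂ = 3.78 L, P₂ = 3010 kPa.

3.78 L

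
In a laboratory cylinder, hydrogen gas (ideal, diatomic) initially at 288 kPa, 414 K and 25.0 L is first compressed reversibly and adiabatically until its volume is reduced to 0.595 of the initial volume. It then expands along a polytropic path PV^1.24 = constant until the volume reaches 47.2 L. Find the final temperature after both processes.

386 K

n = P₁V₁/(RT₁) = 288×25.0/(8.314×414) = 2.09 mol.
Step 1 — Adiabatic: TV^(γ−1) = const ⇒ T₂ = 414×(1.68)^0.400 = 510 K; PV^γ = const ⇒ P₂ = 596 kPa.
ΔU = nCvΔT = 2.09×20.8×(510−414) = 4150 J.
Q = 0 for an adiabatic process, so W = −ΔU = -4150 J.
State after step 1: P = 596 kPa, V = 14.9 L, T = 510 K.
Step 2 — Polytropic n=1.24: T₂ = T₁(V₁/V₂)^(n−1) = 510×(0.315)^0.24 = 386 K; P₂ = P₁(V₁/V₂)^n = 142 kPa.
W = (P₁V₁−P₂V₂)/(n−1) = (596×14.9−142×47.2)/0.24 = 8940 J.
ΔU = nCvΔT = 2.09×20.8×(386−510) = -5360 J.
Q = ΔU + W = 3570 J.
Net over both steps: W = 4780 J, Q = 3570 J, ΔU = -1210 J.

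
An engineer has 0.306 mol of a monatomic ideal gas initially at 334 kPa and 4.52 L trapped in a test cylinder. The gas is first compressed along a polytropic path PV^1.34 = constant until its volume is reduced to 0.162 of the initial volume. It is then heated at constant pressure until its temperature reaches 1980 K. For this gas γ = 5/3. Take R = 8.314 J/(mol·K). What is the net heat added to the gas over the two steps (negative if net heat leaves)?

3720 J

T₁ = P₁V₁/(nR) = 334×4.52/(0.306×8.314) = 593 K.
Step 1 — Polytropic n=1.34: T₂ = T₁(V₁/V₂)^(n−1) = 593×(6.17)^0.34 = 1100 K; P₂ = P₁(V₁/V₂)^n = 3830 kPa.
W = (P₁V₁−P₂V₂)/(n−1) = (334×4.52−3830×0.732)/0.34 = -3800 J.
ΔU = nCvΔT = 0.306×12.5×(1100−593) = 1940 J.
Q = ΔU + W = -1860 J.
State after step 1: P = 3830 kPa, V = 0.732 L, T = 1100 K.
Step 2 — Isobaric: P stays 3830 kPa; V/T = const ⇒ T₂ = 1980 K, V₂ = 1.32 L.
W = PΔV = 3830×(1.32−0.732) kPa·L = 2230 J.
ΔU = nCvΔT = 0.306×12.5×(1980−1100) = 3350 J.
Q = ΔU + W = nCpΔT = 5590 J.
Net over both steps: W = -1570 J, Q = 3720 J, ΔU = 5290 J.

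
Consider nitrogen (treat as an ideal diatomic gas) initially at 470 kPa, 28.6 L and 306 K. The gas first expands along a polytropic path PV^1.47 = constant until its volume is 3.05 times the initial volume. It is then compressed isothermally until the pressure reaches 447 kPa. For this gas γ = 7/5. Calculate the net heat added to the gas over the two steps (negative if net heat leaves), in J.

-14700 J

n = P₁V₁/(RT₁) = 470×28.6/(8.314×306) = 5.28 mol.
Step 1 — Polytropic n=1.47: T₂ = T₁(V₁/V₂)^(n−1) = 306×(0.328)^0.47 = 181 K; P₂ = P₁(V₁/V₂)^n = 91.2 kPa.
W = (P₁V₁−P₂V₂)/(n−1) = (470×28.6−91.2×87.2)/0.47 = 11700 J.
ΔU = nCvΔT = 5.28×20.8×(181−306) = -13700 J.
Q = ΔU + W = -2040 J.
State after step 1: P = 91.2 kPa, V = 87.2 L, T = 181 K.
Step 2 — Isothermal: T stays 181 K; PV = const ⇒ V₂ = 17.8 L, P₂ = 447 kPa.
ΔU = 0 (ideal gas, T constant).
W = nRT ln(V₂/V₁) = 5.28×8.314×181×ln(0.204) = -12600 J.
Q = ΔU + W = -12600 J.
Net over both steps: W = -981 J, Q = -14700 J, ΔU = -13700 J.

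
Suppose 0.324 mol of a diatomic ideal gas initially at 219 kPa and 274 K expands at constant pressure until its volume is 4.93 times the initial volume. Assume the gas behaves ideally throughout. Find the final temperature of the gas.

V₁ = nRT₁/P₁ = 0.324×8.314×274/219 = 3.37 L.
Isobaric: P stays 219 kPa; V/T = const ⇒ T₂ = 1350 K, V₂ = 16.6 L.

1350 K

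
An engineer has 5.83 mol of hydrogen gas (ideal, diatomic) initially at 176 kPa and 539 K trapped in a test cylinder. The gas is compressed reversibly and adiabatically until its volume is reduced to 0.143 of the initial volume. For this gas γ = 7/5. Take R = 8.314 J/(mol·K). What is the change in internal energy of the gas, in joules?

V₁ = nRT₁/P₁ = 5.83×8.314×539/176 = 148 L.
Adiabatic: TV^(γ−1) = const ⇒ T₂ = 539×(6.99)^0.400 = 1170 K; PV^γ = const ⇒ P₂ = 2680 kPa.
For an ideal gas ΔU = nCvΔT with Cv = (5/2)R = 20.8 J/(mol·K).
ΔU = 5.83×20.8×(1170−539) = 76900 J.

76900 J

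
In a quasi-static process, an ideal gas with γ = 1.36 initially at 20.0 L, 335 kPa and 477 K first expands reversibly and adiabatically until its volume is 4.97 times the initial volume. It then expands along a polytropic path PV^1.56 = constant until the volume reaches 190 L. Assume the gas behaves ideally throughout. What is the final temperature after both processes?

n = P₁V₁/(RT₁) = 335×20.0/(8.314×477) = 1.69 mol.
Step 1 — Adiabatic: TV^(γ−1) = const ⇒ T₂ = 477×(0.201)^0.360 = 268 K; PV^γ = const ⇒ P₂ = 37.8 kPa.
ΔU = nCvΔT = 1.69×23.1×(268−477) = -8160 J.
Q = 0 for an adiabatic process, so W = −ΔU = 8160 J.
State after step 1: P = 37.8 kPa, V = 99.4 L, T = 268 K.
Step 2 — Polytropic n=1.56: T₂ = T₁(V₁/V₂)^(n−1) = 268×(0.523)^0.56 = 186 K; P₂ = P₁(V₁/V₂)^n = 13.8 kPa.
W = (P₁V₁−P₂V₂)/(n−1) = (37.8×99.4−13.8×190)/0.56 = 2040 J.
ΔU = nCvΔT = 1.69×23.1×(186−268) = -3180 J.
Q = ΔU + W = -1140 J.
Net over both steps: W = 10200 J, Q = -1140 J, ΔU = -11300 J.

186 K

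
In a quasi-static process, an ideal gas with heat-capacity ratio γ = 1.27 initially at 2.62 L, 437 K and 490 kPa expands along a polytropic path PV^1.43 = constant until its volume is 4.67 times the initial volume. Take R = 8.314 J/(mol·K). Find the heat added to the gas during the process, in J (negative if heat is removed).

n = P₁V₁/(RT₁) = 490×2.62/(8.314×437) = 0.353 mol.
Polytropic n=1.43: T₂ = T₁(V₁/V₂)^(n−1) = 437×(0.214)^0.43 = 225 K; P₂ = P₁(V₁/V₂)^n = 54.1 kPa.
W = (P₁V₁−P₂V₂)/(n−1) = (490×2.62−54.1×12.2)/0.43 = 1450 J.
ΔU = nCvΔT = 0.353×30.8×(225−437) = -2300 J.
Q = ΔU + W = -857 J.

-857 J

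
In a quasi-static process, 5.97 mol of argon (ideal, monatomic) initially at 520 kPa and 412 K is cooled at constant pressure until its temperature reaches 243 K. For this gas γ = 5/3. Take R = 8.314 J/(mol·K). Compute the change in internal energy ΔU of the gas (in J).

V₁ = nRT₁/P₁ = 5.97×8.314×412/520 = 39.3 L.
Isobaric: P stays 520 kPa; V/T = const ⇒ T₂ = 243 K, V₂ = 23.2 L.
For an ideal gas ΔU = nCvΔT with Cv = (3/2)R = 12.5 J/(mol·K).
ΔU = 5.97×12.5×(243−412) = -12600 J.

-12600 J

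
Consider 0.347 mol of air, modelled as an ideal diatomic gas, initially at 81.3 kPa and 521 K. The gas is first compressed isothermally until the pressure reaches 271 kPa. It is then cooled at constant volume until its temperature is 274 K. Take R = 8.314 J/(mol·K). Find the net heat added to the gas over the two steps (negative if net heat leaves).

V₁ = nRT₁/P₁ = 0.347×8.314×521/81.3 = 18.5 L.
Step 1 — Isothermal: T stays 521 K; PV = const ⇒ V₂ = 5.55 L, P₂ = 271 kPa.
ΔU = 0 (ideal gas, T constant).
W = nRT ln(V₂/V₁) = 0.347×8.314×521×ln(0.300) = -1810 J.
Q = ΔU + W = -1810 J.
State after step 1: P = 271 kPa, V = 5.55 L, T = 521 K.
Step 2 — Isochoric: V stays 5.55 L; P/T = const ⇒ T₂ = 274 K, P₂ = 143 kPa.
W = 0 (no volume change).
ΔU = nCvΔT = 0.347×20.8×(274−521) = -1780 J.
Q = ΔU = -1780 J.
Net over both steps: W = -1810 J, Q = -3590 J, ΔU = -1780 J.

-3590 J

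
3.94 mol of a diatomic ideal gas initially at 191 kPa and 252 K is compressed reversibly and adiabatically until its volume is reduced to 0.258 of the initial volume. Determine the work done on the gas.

V₁ = nRT₁/P₁ = 3.94×8.314×252/191 = 43.2 L.
Adiabatic: TV^(γ−1) = const ⇒ T₂ = 252×(3.88)^0.400 = 433 K; PV^γ = const ⇒ P₂ = 1270 kPa.
ΔU = nCvΔT = 3.94×20.8×(433−252) = 14800 J.
Q = 0 for an adiabatic process, so W = −ΔU = -14800 J.
Work done on the gas = −W_by = 14800 J.

14800 J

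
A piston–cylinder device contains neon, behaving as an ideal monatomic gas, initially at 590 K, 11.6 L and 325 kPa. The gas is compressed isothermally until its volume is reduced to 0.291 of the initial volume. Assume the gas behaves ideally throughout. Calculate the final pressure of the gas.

1120 kPa

Isothermal: T stays 590 K; PV = const ⇒ V₂ = 3.38 L, P₂ = 1120 kPa.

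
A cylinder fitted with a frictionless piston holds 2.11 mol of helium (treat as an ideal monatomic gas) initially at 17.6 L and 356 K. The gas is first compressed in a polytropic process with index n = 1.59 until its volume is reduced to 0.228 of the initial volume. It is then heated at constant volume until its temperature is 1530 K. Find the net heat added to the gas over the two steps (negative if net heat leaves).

16200 J

P₁ = nRT₁/V₁ = 2.11×8.314×356/17.6 = 355 kPa.
Step 1 — Polytropic n=1.59: T₂ = T₁(V₁/V₂)^(n−1) = 356×(4.39)^0.59 = 852 K; P₂ = P₁(V₁/V₂)^n = 3720 kPa.
W = (P₁V₁−P₂V₂)/(n−1) = (355×17.6−3720×4.01)/0.59 = -14700 J.
ΔU = nCvΔT = 2.11×12.5×(852−356) = 13000 J.
Q = ΔU + W = -1690 J.
State after step 1: P = 3720 kPa, V = 4.01 L, T = 852 K.
Step 2 — Isochoric: V stays 4.01 L; P/T = const ⇒ T₂ = 1530 K, P₂ = 6690 kPa.
W = 0 (no volume change).
ΔU = nCvΔT = 2.11×12.5×(1530−852) = 17800 J.
Q = ΔU = 17800 J.
Net over both steps: W = -14700 J, Q = 16200 J, ΔU = 30900 J.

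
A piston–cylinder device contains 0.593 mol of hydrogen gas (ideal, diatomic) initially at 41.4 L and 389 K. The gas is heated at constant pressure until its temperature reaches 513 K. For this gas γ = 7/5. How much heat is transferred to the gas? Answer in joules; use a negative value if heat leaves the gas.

2140 J

P₁ = nRT₁/V₁ = 0.593×8.314×389/41.4 = 46.3 kPa.
Isobaric: P stays 46.3 kPa; V/T = const ⇒ T₂ = 513 K, V₂ = 54.6 L.
W = PΔV = 46.3×(54.6−41.4) kPa·L = 611 J.
ΔU = nCvΔT = 0.593×20.8×(513−389) = 1530 J.
Q = ΔU + W = nCpΔT = 2140 J.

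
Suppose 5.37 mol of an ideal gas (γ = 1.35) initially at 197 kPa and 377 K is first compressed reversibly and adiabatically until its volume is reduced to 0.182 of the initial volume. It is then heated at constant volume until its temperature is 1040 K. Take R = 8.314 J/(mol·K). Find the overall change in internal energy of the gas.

V₁ = nRT₁/P₁ = 5.37×8.314×377/197 = 85.4 L.
Step 1 — Adiabatic: TV^(γ−1) = const ⇒ T₂ = 377×(5.49)^0.350 = 684 K; PV^γ = const ⇒ P₂ = 1970 kPa.
ΔU = nCvΔT = 5.37×23.8×(684−377) = 39200 J.
Q = 0 for an adiabatic process, so W = −ΔU = -39200 J.
State after step 1: P = 1970 kPa, V = 15.6 L, T = 684 K.
Step 2 — Isochoric: V stays 15.6 L; P/T = const ⇒ T₂ = 1040 K, P₂ = 2990 kPa.
W = 0 (no volume change).
ΔU = nCvΔT = 5.37×23.8×(1040−684) = 45400 J.
Q = ΔU = 45400 J.
Net over both steps: W = -39200 J, Q = 45400 J, ΔU = 84600 J.

84600 J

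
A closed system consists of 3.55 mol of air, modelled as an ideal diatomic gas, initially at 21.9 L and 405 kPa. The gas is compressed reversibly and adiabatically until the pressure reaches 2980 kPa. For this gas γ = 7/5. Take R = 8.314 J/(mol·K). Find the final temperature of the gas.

532 K

T₁ = P₁V₁/(nR) = 405×21.9/(3.55×8.314) = 301 K.
Adiabatic: T₂/T₁ = (P₂/P₁)^((γ−1)/γ) ⇒ T₂ = 301×(7.36)^0.286 = 532 K; V₂ = 5.26 L.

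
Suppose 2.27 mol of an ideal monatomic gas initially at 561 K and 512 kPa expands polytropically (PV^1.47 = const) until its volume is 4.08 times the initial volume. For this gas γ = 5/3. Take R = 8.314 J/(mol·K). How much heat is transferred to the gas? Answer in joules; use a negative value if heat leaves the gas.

3210 J

V₁ = nRT₁/P₁ = 2.27×8.314×561/512 = 20.7 L.
Polytropic n=1.47: T₂ = T₁(V₁/V₂)^(n−1) = 561×(0.245)^0.47 = 290 K; P₂ = P₁(V₁/V₂)^n = 64.8 kPa.
W = (P₁V₁−P₂V₂)/(n−1) = (512×20.7−64.8×84.4)/0.47 = 10900 J.
ΔU = nCvΔT = 2.27×12.5×(290−561) = -7680 J.
Q = ΔU + W = 3210 J.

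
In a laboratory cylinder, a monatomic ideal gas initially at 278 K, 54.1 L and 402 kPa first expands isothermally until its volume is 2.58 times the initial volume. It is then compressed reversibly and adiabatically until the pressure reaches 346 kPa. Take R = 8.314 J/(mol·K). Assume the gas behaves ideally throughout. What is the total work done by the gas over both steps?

8350 J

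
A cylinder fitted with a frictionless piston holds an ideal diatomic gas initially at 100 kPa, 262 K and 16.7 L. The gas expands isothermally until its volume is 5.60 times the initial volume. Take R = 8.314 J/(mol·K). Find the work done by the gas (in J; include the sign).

n = P₁V₁/(RT₁) = 100×16.7/(8.314×262) = 0.767 mol.
Isothermal: T stays 262 K; PV = const ⇒ V₂ = 93.5 L, P₂ = 17.9 kPa.
W = nRT ln(V₂/V₁) = 0.767×8.314×262×ln(5.60) = 2880 J.

2880 J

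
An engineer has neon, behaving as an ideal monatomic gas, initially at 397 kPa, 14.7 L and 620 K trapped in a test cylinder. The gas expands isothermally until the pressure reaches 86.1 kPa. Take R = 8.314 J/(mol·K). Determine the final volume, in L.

Isothermal: T stays 620 K; PV = const ⇒ V₂ = 67.8 L, P₂ = 86.1 kPa.

67.8 L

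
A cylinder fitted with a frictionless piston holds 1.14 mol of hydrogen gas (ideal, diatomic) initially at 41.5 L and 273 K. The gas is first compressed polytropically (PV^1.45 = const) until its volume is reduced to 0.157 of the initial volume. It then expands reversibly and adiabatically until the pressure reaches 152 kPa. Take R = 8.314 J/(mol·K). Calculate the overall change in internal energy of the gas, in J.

P₁ = nRT₁/V₁ = 1.14×8.314×273/41.5 = 62.3 kPa.
Step 1 — Polytropic n=1.45: T₂ = T₁(V₁/V₂)^(n−1) = 273×(6.37)^0.45 = 628 K; P₂ = P₁(V₁/V₂)^n = 914 kPa.
W = (P₁V₁−P₂V₂)/(n−1) = (62.3×41.5−914×6.52)/0.45 = -7480 J.
ΔU = nCvΔT = 1.14×20.8×(628−273) = 8410 J.
Q = ΔU + W = 935 J.
State after step 1: P = 914 kPa, V = 6.52 L, T = 628 K.
Step 2 — Adiabatic: T₂/T₁ = (P₂/P₁)^((γ−1)/γ) ⇒ T₂ = 628×(0.166)^0.286 = 376 K; V₂ = 23.5 L.
ΔU = nCvΔT = 1.14×20.8×(376−628) = -5970 J.
Q = 0 for an adiabatic process, so W = −ΔU = 5970 J.
Net over both steps: W = -1510 J, Q = 935 J, ΔU = 2450 J.

2450 J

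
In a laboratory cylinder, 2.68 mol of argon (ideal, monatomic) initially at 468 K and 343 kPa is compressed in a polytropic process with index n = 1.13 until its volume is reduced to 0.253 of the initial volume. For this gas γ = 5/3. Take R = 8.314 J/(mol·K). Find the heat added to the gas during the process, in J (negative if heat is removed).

V₁ = nRT₁/P₁ = 2.68×8.314×468/343 = 30.4 L.
Polytropic n=1.13: T₂ = T₁(V₁/V₂)^(n−1) = 468×(3.95)^0.13 = 560 K; P₂ = P₁(V₁/V₂)^n = 1620 kPa.
W = (P₁V₁−P₂V₂)/(n−1) = (343×30.4−1620×7.69)/0.13 = -15700 J.
ΔU = nCvΔT = 2.68×12.5×(560−468) = 3060 J.
Q = ΔU + W = -12600 J.

-12600 J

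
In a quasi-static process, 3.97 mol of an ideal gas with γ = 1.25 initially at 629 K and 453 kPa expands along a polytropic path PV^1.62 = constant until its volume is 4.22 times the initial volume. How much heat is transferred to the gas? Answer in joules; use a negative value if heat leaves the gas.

-29300 J

V₁ = nRT₁/P₁ = 3.97×8.314×629/453 = 45.8 L.
Polytropic n=1.62: T₂ = T₁(V₁/V₂)^(n−1) = 629×(0.237)^0.62 = 258 K; P₂ = P₁(V₁/V₂)^n = 44.0 kPa.
W = (P₁V₁−P₂V₂)/(n−1) = (453×45.8−44.0×193)/0.62 = 19800 J.
ΔU = nCvΔT = 3.97×33.3×(258−629) = -49000 J.
Q = ΔU + W = -29300 J.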